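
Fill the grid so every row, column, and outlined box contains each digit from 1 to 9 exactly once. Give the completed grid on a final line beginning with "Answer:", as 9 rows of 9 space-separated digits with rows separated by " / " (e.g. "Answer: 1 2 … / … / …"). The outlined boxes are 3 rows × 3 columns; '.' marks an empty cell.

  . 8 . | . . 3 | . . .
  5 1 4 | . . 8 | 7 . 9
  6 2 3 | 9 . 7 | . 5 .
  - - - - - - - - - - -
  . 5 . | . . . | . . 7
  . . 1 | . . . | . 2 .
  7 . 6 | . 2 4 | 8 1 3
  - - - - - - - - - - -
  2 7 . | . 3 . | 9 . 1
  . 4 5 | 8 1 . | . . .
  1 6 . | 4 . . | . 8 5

Step 1. [r4c8∈{4,6,9}] col 8 places 9 nowhere but r4c8. So r4c8=9.
Step 2. [r2c5∈{6}] r2c5's peers cover all but 6 ⇒ r2c5=6.
Step 3. [r5c7∈{4,5,6}] r5c7 is the only open cell in col 7 admitting 5, so r5c7=5.
Step 4. [r8c1∈{3,9}] in box 7, 3 fits only at r8c1 ⇒ r8c1=3.
Step 5. [r8c6∈{2,6,9}] across row 8, 9 lands solely at r8c6 ⇒ r8c6=9.
Step 6. [r5c6∈{6}] r5c6 has the single candidate 6. So r5c6=6.
Step 7. [r5c5∈{7,8,9}] col 5 places 9 nowhere but r5c5 ⇒ r5c5=9.
Step 8. [r5c9∈{4}] r5c9 has the single candidate 4. So r5c9=4.
Step 9. [r1c4∈{1,2,5}] 1 has one home in box 2: r1c4. So r1c4=1.
Step 10. [r3c5∈{4}] r3c5 is down to just 4 ⇒ r3c5=4.
Step 11. [r1c7∈{2,4,6}] col 7 places 4 nowhere but r1c7, so r1c7=4.
Step 12. [r1c8∈{6}] r1c8 has the single candidate 6 ⇒ r1c8=6.
Step 13. [r5c1∈{8}] nothing but 8 survives at r5c1. So r5c1=8.
Step 14. [r8c9∈{2,6}] across col 9, 6 lands solely at r8c9 ⇒ r8c9=6.
Step 15. [r7c4∈{5,6}] in row 7, 6 fits only at r7c4. So r7c4=6.
Step 16. [r1c3∈{7,9}] r1c3 is the only open cell in row 1 admitting 7, so r1c3=7.
Step 17. [r9c6∈{2}] nothing but 2 survives at r9c6. So r9c6=2.
Step 18. [r5c4∈{3,7}] across row 5, 7 lands solely at r5c4. So r5c4=7.
Step 19. [r9c5∈{7}] r9c5 has the single candidate 7. So r9c5=7.
Step 20. [r4c6∈{1}] r4c6 has the single candidate 1 ⇒ r4c6=1.
Step 21. [r4c7∈{6}] r4c7's peers cover all but 6, so r4c7=6.
Step 22. [r8c8∈{7}] r8c8 is down to just 7. So r8c8=7.
Step 23. [r4c1∈{4}] nothing but 4 survives at r4c1. So r4c1=4.
Step 24. [r4c4∈{3}] nothing but 3 survives at r4c4, so r4c4=3.
Step 25. [r9c3∈{9}] r9c3 is down to just 9, so r9c3=9.
Step 26. [r8c7∈{2}] only 2 remains possible at r8c7, so r8c7=2.
Step 27. [r5c2∈{3}] r5c2 is down to just 3, so r5c2=3.
Step 28. [r7c3∈{8}] nothing but 8 survives at r7c3. So r7c3=8.
Step 29. [r4c5∈{8}] only 8 remains possible at r4c5. So r4c5=8.
Step 30. [r4c3∈{2}] r4c3 is down to just 2 ⇒ r4c3=2.
Step 31. [r7c8∈{4}] only 4 remains possible at r7c8, so r7c8=4.
Step 32. [r2c4∈{2}] r2c4 has the single candidate 2, so r2c4=2.
Step 33. [r1c1∈{9}] nothing but 9 survives at r1c1, so r1c1=9.
Step 34. [r2c8∈{3}] r2c8's peers cover all but 3, so r2c8=3.
Step 35. [r3c9∈{8}] r3c9 is down to just 8 ⇒ r3c9=8.
Step 36. [r6c2∈{9}] r6c2's peers cover all but 9, so r6c2=9.
Step 37. [r1c9∈{2}] r1c9 has the single candidate 2. So r1c9=2.
Step 38. [r7c6∈{5}] r7c6 has the single candidate 5 ⇒ r7c6=5.
Step 39. [r3c7∈{1}] nothing but 1 survives at r3c7, so r3c7=1.
Step 40. [r6c4∈{5}] only 5 remains possible at r6c4 ⇒ r6c4=5.
Step 41. [r9c7∈{3}] r9c7 is down to just 3, so r9c7=3.
Step 42. [r1c5∈{5}] r1c5 has the single candidate 5 ⇒ r1c5=5.

Answer: 9 8 7 1 5 3 4 6 2 / 5 1 4 2 6 8 7 3 9 / 6 2 3 9 4 7 1 5 8 / 4 5 2 3 8 1 6 9 7 / 8 3 1 7 9 6 5 2 4 / 7 9 6 5 2 4 8 1 3 / 2 7 8 6 3 5 9 4 1 / 3 4 5 8 1 9 2 7 6 / 1 6 9 4 7 2 3 8 5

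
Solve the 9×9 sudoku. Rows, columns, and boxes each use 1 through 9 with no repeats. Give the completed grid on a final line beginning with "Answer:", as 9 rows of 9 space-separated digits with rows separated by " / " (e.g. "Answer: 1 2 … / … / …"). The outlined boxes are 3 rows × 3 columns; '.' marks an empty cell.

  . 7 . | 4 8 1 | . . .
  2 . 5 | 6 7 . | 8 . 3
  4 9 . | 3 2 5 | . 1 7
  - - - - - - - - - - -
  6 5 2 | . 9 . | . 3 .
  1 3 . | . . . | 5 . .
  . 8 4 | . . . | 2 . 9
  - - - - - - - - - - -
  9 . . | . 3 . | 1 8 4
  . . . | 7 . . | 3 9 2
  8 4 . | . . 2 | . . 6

Step 1. [r7c6∈{6}] r7c6 is down to just 6, so r7c6=6.
Step 2. [r7c4∈{5}] nothing but 5 survives at r7c4 ⇒ r7c4=5.
Step 3. [r9c5∈{1}] r9c5's peers cover all but 1 ⇒ r9c5=1.
Step 4. [r3c7∈{6}] only 6 remains possible at r3c7 ⇒ r3c7=6.
Step 5. [r9c7∈{7}] nothing but 7 survives at r9c7. So r9c7=7.
Step 6. [r4c6∈{4,7,8}] in row 4, 7 fits only at r4c6, so r4c6=7.
Step 7. [r5c9∈{8}] r5c9's peers cover all but 8. So r5c9=8.
Step 8. [r5c6∈{4}] nothing but 4 survives at r5c6, so r5c6=4.
Step 9. [r6c1∈{7}] r6c1 has the single candidate 7, so r6c1=7.
Step 10. [r6c8∈{6}] only 6 remains possible at r6c8 ⇒ r6c8=6.
Step 11. [r8c2∈{1,6}] across col 2, 6 lands solely at r8c2, so r8c2=6.
Step 12. [r1c8∈{2,5}] 2 has one home in row 1: r1c8 ⇒ r1c8=2.
Step 13. [r1c3∈{3,6}] in row 1, 6 fits only at r1c3 ⇒ r1c3=6.
Step 14. [r6c4∈{1}] r6c4's peers cover all but 1. So r6c4=1.
Step 15. [r5c3∈{9}] r5c3 has the single candidate 9, so r5c3=9.
Step 16. [r1c7∈{9}] r1c7's peers cover all but 9. So r1c7=9.
Step 17. [r4c4∈{8}] r4c4's peers cover all but 8. So r4c4=8.
Step 18. [r5c4∈{2}] r5c4 is down to just 2. So r5c4=2.
Step 19. [r8c5∈{4}] r8c5's peers cover all but 4, so r8c5=4.
Step 20. [r1c9∈{5}] r1c9 is down to just 5 ⇒ r1c9=5.
Step 21. [r4c7∈{4}] r4c7 is down to just 4, so r4c7=4.
Step 22. [r6c5∈{5}] nothing but 5 survives at r6c5, so r6c5=5.
Step 23. [r9c8∈{5}] r9c8 has the single candidate 5. So r9c8=5.
Step 24. [r8c6∈{8}] nothing but 8 survives at r8c6. So r8c6=8.
Step 25. [r5c5∈{6}] r5c5's peers cover all but 6 ⇒ r5c5=6.
Step 26. [r1c1∈{3}] only 3 remains possible at r1c1 ⇒ r1c1=3.
Step 27. [r9c4∈{9}] nothing but 9 survives at r9c4 ⇒ r9c4=9.
Step 28. [r5c8∈{7}] nothing but 7 survives at r5c8, so r5c8=7.
Step 29. [r2c6∈{9}] r2c6's peers cover all but 9. So r2c6=9.
Step 30. [r8c3∈{1}] r8c3's peers cover all but 1 ⇒ r8c3=1.
Step 31. [r6c6∈{3}] r6c6 has the single candidate 3. So r6c6=3.
Step 32. [r4c9∈{1}] r4c9 has the single candidate 1, so r4c9=1.
Step 33. [r9c3∈{3}] r9c3 is down to just 3 ⇒ r9c3=3.
Step 34. [r8c1∈{5}] r8c1 has the single candidate 5. So r8c1=5.
Step 35. [r3c3∈{8}] r3c3 is down to just 8, so r3c3=8.
Step 36. [r2c8∈{4}] r2c8 is down to just 4. So r2c8=4.
Step 37. [r7c2∈{2}] r7c2 has the single candidate 2. So r7c2=2.
Step 38. [r7c3∈{7}] only 7 remains possible at r7c3. So r7c3=7.
Step 39. [r2c2∈{1}] nothing but 1 survives at r2c2, so r2c2=1.

Answer: 3 7 6 4 8 1 9 2 5 / 2 1 5 6 7 9 8 4 3 / 4 9 8 3 2 5 6 1 7 / 6 5 2 8 9 7 4 3 1 / 1 3 9 2 6 4 5 7 8 / 7 8 4 1 5 3 2 6 9 / 9 2 7 5 3 6 1 8 4 / 5 6 1 7 4 8 3 9 2 / 8 4 3 9 1 2 7 5 6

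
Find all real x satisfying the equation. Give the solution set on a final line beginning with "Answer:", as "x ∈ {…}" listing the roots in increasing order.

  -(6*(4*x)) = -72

Step 1. [-(6*(4*x)) = -72] LHS negated; negate both sides, so neg: 6*(4*x) = 72.
Step 2. [6*(4*x) = 72] divide by the outer 6 ⇒ div: 4*x = 12.
Step 3. [4*x = 12] 4 out front; divide by 4 ⇒ div: x = 3.

Answer: x ∈ {3}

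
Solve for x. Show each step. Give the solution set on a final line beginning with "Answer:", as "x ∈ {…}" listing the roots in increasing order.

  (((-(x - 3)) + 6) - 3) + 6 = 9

Step 1. [(((-(x - 3)) + 6) - 3) + 6 = 9] the outer +6 inverts by subtracting 6, so sub: ((-(x - 3)) + 6) - 3 = 3.
Step 2. [((-(x - 3)) + 6) - 3 = 3] peel the -3: add 3 from each side ⇒ sub: (-(x - 3)) + 6 = 6.
Step 3. [(-(x - 3)) + 6 = 6] subtract 6: x sits inside (… + 6), so sub: -(x - 3) = 0.
Step 4. [-(x - 3) = 0] LHS negated; negate both sides. So neg: x - 3 = 0.
Step 5. [x - 3 = 0] -3 is outermost — add 3 both sides. So sub: x = 3.

Answer: x ∈ {3}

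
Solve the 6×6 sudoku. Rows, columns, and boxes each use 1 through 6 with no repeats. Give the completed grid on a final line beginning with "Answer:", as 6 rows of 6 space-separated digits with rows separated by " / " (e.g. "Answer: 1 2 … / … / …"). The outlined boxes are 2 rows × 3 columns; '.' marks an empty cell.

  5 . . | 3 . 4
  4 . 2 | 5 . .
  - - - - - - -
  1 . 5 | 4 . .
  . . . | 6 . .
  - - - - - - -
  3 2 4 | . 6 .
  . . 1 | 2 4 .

Step 1. [r2c5∈{1}] r2c5 has the single candidate 1 ⇒ r2c5=1.
Step 2. [r4c3∈{3}] r4c3 has the single candidate 3, so r4c3=3.
Step 3. [r5c6∈{1,5}] row 5 places 5 nowhere but r5c6, so r5c6=5.
Step 4. [r3c2∈{6}] only 6 remains possible at r3c2. So r3c2=6.
Step 5. [r1c5∈{2}] r1c5 has the single candidate 2, so r1c5=2.
Step 6. [r3c6∈{2,3}] row 3 places 2 nowhere but r3c6, so r3c6=2.
Step 7. [r4c5∈{5}] r4c5 is down to just 5, so r4c5=5.
Step 8. [r6c2∈{5}] only 5 remains possible at r6c2, so r6c2=5.
Step 9. [r6c6∈{3}] r6c6 is down to just 3. So r6c6=3.
Step 10. [r4c6∈{1}] r4c6's peers cover all but 1, so r4c6=1.
Step 11. [r1c3∈{6}] r1c3 has the single candidate 6. So r1c3=6.
Step 12. [r1c2∈{1}] r1c2's peers cover all but 1, so r1c2=1.
Step 13. [r4c1∈{2}] only 2 remains possible at r4c1 ⇒ r4c1=2.
Step 14. [r5c4∈{1}] r5c4 has the single candidate 1. So r5c4=1.
Step 15. [r2c6∈{6}] r2c6 has the single candidate 6 ⇒ r2c6=6.
Step 16. [r6c1∈{6}] r6c1's peers cover all but 6, so r6c1=6.
Step 17. [r3c5∈{3}] only 3 remains possible at r3c5, so r3c5=3.
Step 18. [r2c2∈{3}] only 3 remains possible at r2c2 ⇒ r2c2=3.
Step 19. [r4c2∈{4}] r4c2's peers cover all but 4 ⇒ r4c2=4.

Answer: 5 1 6 3 2 4 / 4 3 2 5 1 6 / 1 6 5 4 3 2 / 2 4 3 6 5 1 / 3 2 4 1 6 5 / 6 5 1 2 4 3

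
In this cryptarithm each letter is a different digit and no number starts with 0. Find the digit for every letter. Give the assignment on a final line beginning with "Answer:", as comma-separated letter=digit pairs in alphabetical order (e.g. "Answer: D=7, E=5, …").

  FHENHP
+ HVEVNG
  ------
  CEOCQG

Step 1. [col 1: P + G ≡ G (mod 10)] in column 1 we have P+G≡G with carry-in 0; given nothing yet and all letters distinct, none taken yet, that pins P to 0 ⇒ P=0.
Step 2. [col 1: P + G ≡ G (mod 10)] several values work for G in column 1 (P + G ≡ G (mod 10), carry-in 0); try G=4 ⇒ G=4.
Step 3. [col 2: H + N ≡ Q (mod 10)] N=1 is one option consistent with column 2 (H + N ≡ Q (mod 10), carry-in 0) — take it. So N=1.
Step 4. [col 2: H + N ≡ Q (mod 10)] several values work for Q in column 2 (H + N ≡ Q (mod 10), carry-in 0); try Q=3 ⇒ Q=3.
Step 5. [col 2: H + N ≡ Q (mod 10)] column 2: given N=1, Q=3, carry-in 0, and digits 0,1,3,4 already taken and all letters distinct, H+N≡Q (mod 10) forces H=2 ⇒ H=2.
Step 6. [col 3: N + V ≡ C (mod 10)] column 3 (N + V ≡ C (mod 10), carry-in 0) doesn't pin C yet; pick C=7 and continue. So C=7.
Step 7. [col 3: N + V ≡ C (mod 10)] column 3 reads N+V+carry(0)=C with N=1, C=7; with digits 0,1,2,3,4,7 already taken and all letters distinct, the only value for V is 6. So V=6.
Step 8. [col 4: E + E ≡ O (mod 10)] in column 4 we have E+E≡O with carry-in 0; given nothing yet and digits 0,1,2,3,4,6,7 already taken and all letters distinct, that pins O to 8. So O=8.
Step 9. [col 4: E + E ≡ O (mod 10)] from column 4 (O=8, carry-in 0, digits 0,1,2,3,4,6,7,8 already taken and all letters distinct): E must equal 9. So E=9.
Step 10. [col 6: F + H ≡ C (mod 10)] column 6: given H=2, C=7, carry-in 0, and digits 0,1,2,3,4,6,7,8,9 already taken and all letters distinct, F+H≡C (mod 10) forces F=5 ⇒ F=5.

Answer: C=7, E=9, F=5, G=4, H=2, N=1, O=8, P=0, Q=3, V=6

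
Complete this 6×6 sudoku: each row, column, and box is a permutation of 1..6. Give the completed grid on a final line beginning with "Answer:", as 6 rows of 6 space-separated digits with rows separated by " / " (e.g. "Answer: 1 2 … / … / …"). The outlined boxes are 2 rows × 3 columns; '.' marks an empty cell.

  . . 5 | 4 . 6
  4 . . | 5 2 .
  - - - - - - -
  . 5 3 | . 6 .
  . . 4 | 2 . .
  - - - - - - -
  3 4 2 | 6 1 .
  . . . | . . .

Step 1. [r2c6∈{1,3}] 1 has one home in box 2: r2c6, so r2c6=1.
Step 2. [r6c1∈{1,5,6}] across col 1, 5 lands solely at r6c1 ⇒ r6c1=5.
Step 3. [r1c2∈{1,2,3}] col 2 places 2 nowhere but r1c2, so r1c2=2.
Step 4. [r4c1∈{1,6}] 6 has one home in col 1: r4c1, so r4c1=6.
Step 5. [r6c3∈{1,6}] 1 has one home in col 3: r6c3. So r6c3=1.
Step 6. [r4c5∈{3,5}] 5 has one home in col 5: r4c5, so r4c5=5.
Step 7. [r6c5∈{3,4}] in col 5, 4 fits only at r6c5, so r6c5=4.
Step 8. [r4c2∈{1}] only 1 remains possible at r4c2 ⇒ r4c2=1.
Step 9. [r6c4∈{3}] only 3 remains possible at r6c4, so r6c4=3.
Step 10. [r2c3∈{6}] r2c3 has the single candidate 6. So r2c3=6.
Step 11. [r6c6∈{2}] r6c6 is down to just 2 ⇒ r6c6=2.
Step 12. [r5c6∈{5}] r5c6's peers cover all but 5 ⇒ r5c6=5.
Step 13. [r3c6∈{4}] only 4 remains possible at r3c6 ⇒ r3c6=4.
Step 14. [r1c1∈{1}] r1c1's peers cover all but 1, so r1c1=1.
Step 15. [r3c4∈{1}] only 1 remains possible at r3c4, so r3c4=1.
Step 16. [r6c2∈{6}] nothing but 6 survives at r6c2 ⇒ r6c2=6.
Step 17. [r3c1∈{2}] r3c1 has the single candidate 2 ⇒ r3c1=2.
Step 18. [r2c2∈{3}] r2c2's peers cover all but 3, so r2c2=3.
Step 19. [r1c5∈{3}] nothing but 3 survives at r1c5. So r1c5=3.
Step 20. [r4c6∈{3}] r4c6 has the single candidate 3, so r4c6=3.

Answer: 1 2 5 4 3 6 / 4 3 6 5 2 1 / 2 5 3 1 6 4 / 6 1 4 2 5 3 / 3 4 2 6 1 5 / 5 6 1 3 4 2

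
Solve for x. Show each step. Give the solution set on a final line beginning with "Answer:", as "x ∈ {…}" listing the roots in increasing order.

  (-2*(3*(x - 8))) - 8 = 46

Step 1. [(-2*(3*(x - 8))) - 8 = 46] -8 is outermost — add 8 both sides. So sub: -2*(3*(x - 8)) = 54.
Step 2. [-2*(3*(x - 8)) = 54] leading coefficient -2: divide by -2. So div: 3*(x - 8) = -27.
Step 3. [3*(x - 8) = -27] 3 out front; divide by 3. So div: x - 8 = -9.
Step 4. [x - 8 = -9] 8 comes off first (add 8). So sub: x = -1.

Answer: x ∈ {-1}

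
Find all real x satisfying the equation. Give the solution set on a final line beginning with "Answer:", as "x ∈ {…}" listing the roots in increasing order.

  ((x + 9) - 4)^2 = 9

Step 1. [((x + 9) - 4)^2 = 9] LHS squared, RHS 9 ≥ 0: apply √ (±) ⇒ sqrt: (x + 9) - 4 = 3 or -3.
Step 2. [(x + 9) - 4 = 3 or -3] 4 comes off first (add 4) ⇒ sub: x + 9 = 7 or 1.
Step 3. [x + 9 = 7 or 1] +9 is outermost — subtract 9 both sides ⇒ sub: x = -2 or -8.

Answer: x ∈ {-8, -2}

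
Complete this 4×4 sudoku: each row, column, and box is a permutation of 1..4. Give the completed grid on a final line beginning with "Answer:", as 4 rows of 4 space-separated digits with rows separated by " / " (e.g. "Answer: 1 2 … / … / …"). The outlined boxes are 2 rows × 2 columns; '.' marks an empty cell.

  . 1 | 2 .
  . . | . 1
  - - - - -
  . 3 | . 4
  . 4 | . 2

Step 1. [r1c1∈{3,4}] in row 1, 4 fits only at r1c1. So r1c1=4.
Step 2. [r2c1∈{2,3}] col 1 places 3 nowhere but r2c1. So r2c1=3.
Step 3. [r4c1∈{1}] nothing but 1 survives at r4c1 ⇒ r4c1=1.
Step 4. [r3c3∈{1}] only 1 remains possible at r3c3. So r3c3=1.
Step 5. [r2c3∈{4}] r2c3's peers cover all but 4 ⇒ r2c3=4.
Step 6. [r4c3∈{3}] r4c3's peers cover all but 3, so r4c3=3.
Step 7. [r3c1∈{2}] r3c1 is down to just 2. So r3c1=2.
Step 8. [r1c4∈{3}] r1c4 is down to just 3. So r1c4=3.
Step 9. [r2c2∈{2}] r2c2's peers cover all but 2 ⇒ r2c2=2.

Answer: 4 1 2 3 / 3 2 4 1 / 2 3 1 4 / 1 4 3 2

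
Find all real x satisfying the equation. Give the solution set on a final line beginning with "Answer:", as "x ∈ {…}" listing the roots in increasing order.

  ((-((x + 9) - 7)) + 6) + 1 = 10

Step 1. [((-((x + 9) - 7)) + 6) + 1 = 10] 1 comes off first (subtract 1). So sub: (-((x + 9) - 7)) + 6 = 9.
Step 2. [(-((x + 9) - 7)) + 6 = 9] peel the +6: subtract 6 from each side ⇒ sub: -((x + 9) - 7) = 3.
Step 3. [-((x + 9) - 7) = 3] leading − — multiply by −1, so neg: (x + 9) - 7 = -3.
Step 4. [(x + 9) - 7 = -3] 7 comes off first (add 7) ⇒ sub: x + 9 = 4.
Step 5. [x + 9 = 4] subtract 9: x sits inside (… + 9). So sub: x = -5.

Answer: x ∈ {-5}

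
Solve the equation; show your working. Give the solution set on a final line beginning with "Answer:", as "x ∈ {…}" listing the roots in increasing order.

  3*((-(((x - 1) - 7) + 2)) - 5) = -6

Step 1. [3*((-(((x - 1) - 7) + 2)) - 5) = -6] leading coefficient 3: divide by 3 ⇒ div: (-(((x - 1) - 7) + 2)) - 5 = -2.
Step 2. [(-(((x - 1) - 7) + 2)) - 5 = -2] add 5: x sits inside (… - 5) ⇒ sub: -(((x - 1) - 7) + 2) = 3.
Step 3. [-(((x - 1) - 7) + 2) = 3] leading − — multiply by −1. So neg: ((x - 1) - 7) + 2 = -3.
Step 4. [((x - 1) - 7) + 2 = -3] peel the +2: subtract 2 from each side, so sub: (x - 1) - 7 = -5.
Step 5. [(x - 1) - 7 = -5] peel the -7: add 7 from each side ⇒ sub: x - 1 = 2.
Step 6. [x - 1 = 2] peel the -1: add 1 from each side ⇒ sub: x = 3.

Answer: x ∈ {3}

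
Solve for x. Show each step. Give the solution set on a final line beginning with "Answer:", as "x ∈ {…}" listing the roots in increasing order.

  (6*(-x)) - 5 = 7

Step 1. [(6*(-x)) - 5 = 7] the outer -5 inverts by adding 5 ⇒ sub: 6*(-x) = 12.
Step 2. [6*(-x) = 12] divide by the outer 6. So div: -x = 2.
Step 3. [-x = 2] LHS negated; negate both sides, so neg: x = -2.

Answer: x ∈ {-2}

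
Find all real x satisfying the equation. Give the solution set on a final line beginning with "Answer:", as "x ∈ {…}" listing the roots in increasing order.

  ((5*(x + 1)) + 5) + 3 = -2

Step 1. [((5*(x + 1)) + 5) + 3 = -2] 3 comes off first (subtract 3) ⇒ sub: (5*(x + 1)) + 5 = -5.
Step 2. [(5*(x + 1)) + 5 = -5] subtract 5: x sits inside (… + 5). So sub: 5*(x + 1) = -10.
Step 3. [5*(x + 1) = -10] 5 out front; divide by 5 ⇒ div: x + 1 = -2.
Step 4. [x + 1 = -2] +1 is outermost — subtract 1 both sides ⇒ sub: x = -3.

Answer: x ∈ {-3}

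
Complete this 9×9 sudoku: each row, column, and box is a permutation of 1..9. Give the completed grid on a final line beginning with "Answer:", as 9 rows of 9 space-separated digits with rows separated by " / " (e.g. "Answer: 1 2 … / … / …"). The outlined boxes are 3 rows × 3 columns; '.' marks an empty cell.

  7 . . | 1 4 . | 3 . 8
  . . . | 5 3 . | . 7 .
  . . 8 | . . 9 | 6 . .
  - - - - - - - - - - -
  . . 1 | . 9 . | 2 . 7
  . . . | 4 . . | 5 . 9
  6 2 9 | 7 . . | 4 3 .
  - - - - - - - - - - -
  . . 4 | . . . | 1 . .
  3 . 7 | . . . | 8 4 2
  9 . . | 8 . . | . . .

Step 1. [r5c1∈{8}] r5c1 has the single candidate 8, so r5c1=8.
Step 2. [r3c4∈{2}] r3c4's peers cover all but 2, so r3c4=2.
Step 3. [r1c6∈{6}] r1c6 has the single candidate 6 ⇒ r1c6=6.
Step 4. [r9c6∈{1,2,3,4,5,7}] r9c6 is the only open cell in row 9 admitting 4. So r9c6=4.
Step 5. [r3c2∈{1,3,4,5}] row 3 places 3 nowhere but r3c2. So r3c2=3.
Step 6. [r7c6∈{2,3,5,7}] across col 6, 7 lands solely at r7c6. So r7c6=7.
Step 7. [r6c9∈{1}] r6c9's peers cover all but 1, so r6c9=1.
Step 8. [r7c4∈{3,6,9}] r7c4 is the only open cell in box 8 admitting 3. So r7c4=3.
Step 9. [r5c8∈{6}] only 6 remains possible at r5c8. So r5c8=6.
Step 10. [r9c8∈{5}] nothing but 5 survives at r9c8. So r9c8=5.
Step 11. [r5c6∈{1,2,3}] in col 6, 2 fits only at r5c6. So r5c6=2.
Step 12. [r8c6∈{1,5}] across col 6, 1 lands solely at r8c6, so r8c6=1.
Step 13. [r2c9∈{4}] r2c9 has the single candidate 4, so r2c9=4.
Step 14. [r7c9∈{6}] only 6 remains possible at r7c9 ⇒ r7c9=6.
Step 15. [r3c1∈{1,4,5}] across row 3, 4 lands solely at r3c1 ⇒ r3c1=4.
Step 16. [r6c5∈{5,8}] 8 has one home in col 5: r6c5 ⇒ r6c5=8.
Step 17. [r4c1∈{5}] nothing but 5 survives at r4c1 ⇒ r4c1=5.
Step 18. [r7c1∈{2}] r7c1's peers cover all but 2, so r7c1=2.
Step 19. [r9c3∈{6}] nothing but 6 survives at r9c3, so r9c3=6.
Step 20. [r8c2∈{5}] r8c2's peers cover all but 5 ⇒ r8c2=5.
Step 21. [r2c2∈{1,6,9}] in row 2, 6 fits only at r2c2, so r2c2=6.
Step 22. [r1c8∈{2,9}] across col 8, 2 lands solely at r1c8. So r1c8=2.
Step 23. [r4c4∈{6}] r4c4's peers cover all but 6 ⇒ r4c4=6.
Step 24. [r4c6∈{3}] r4c6 is down to just 3 ⇒ r4c6=3.
Step 25. [r3c8∈{1}] r3c8 has the single candidate 1, so r3c8=1.
Step 26. [r2c3∈{2}] r2c3 has the single candidate 2. So r2c3=2.
Step 27. [r5c2∈{7}] r5c2 has the single candidate 7. So r5c2=7.
Step 28. [r4c8∈{8}] nothing but 8 survives at r4c8. So r4c8=8.
Step 29. [r5c5∈{1}] r5c5 is down to just 1. So r5c5=1.
Step 30. [r3c9∈{5}] nothing but 5 survives at r3c9. So r3c9=5.
Step 31. [r9c9∈{3}] r9c9 has the single candidate 3. So r9c9=3.
Step 32. [r5c3∈{3}] nothing but 3 survives at r5c3. So r5c3=3.
Step 33. [r4c2∈{4}] nothing but 4 survives at r4c2, so r4c2=4.
Step 34. [r2c6∈{8}] only 8 remains possible at r2c6 ⇒ r2c6=8.
Step 35. [r9c2∈{1}] r9c2 has the single candidate 1, so r9c2=1.
Step 36. [r6c6∈{5}] nothing but 5 survives at r6c6 ⇒ r6c6=5.
Step 37. [r3c5∈{7}] r3c5 is down to just 7. So r3c5=7.
Step 38. [r7c5∈{5}] r7c5 has the single candidate 5 ⇒ r7c5=5.
Step 39. [r8c5∈{6}] only 6 remains possible at r8c5, so r8c5=6.
Step 40. [r7c8∈{9}] r7c8 is down to just 9. So r7c8=9.
Step 41. [r2c1∈{1}] r2c1 is down to just 1, so r2c1=1.
Step 42. [r1c2∈{9}] r1c2's peers cover all but 9. So r1c2=9.
Step 43. [r9c5∈{2}] nothing but 2 survives at r9c5, so r9c5=2.
Step 44. [r2c7∈{9}] nothing but 9 survives at r2c7 ⇒ r2c7=9.
Step 45. [r8c4∈{9}] only 9 remains possible at r8c4, so r8c4=9.
Step 46. [r7c2∈{8}] nothing but 8 survives at r7c2, so r7c2=8.
Step 47. [r9c7∈{7}] r9c7's peers cover all but 7, so r9c7=7.
Step 48. [r1c3∈{5}] r1c3's peers cover all but 5. So r1c3=5.

Answer: 7 9 5 1 4 6 3 2 8 / 1 6 2 5 3 8 9 7 4 / 4 3 8 2 7 9 6 1 5 / 5 4 1 6 9 3 2 8 7 / 8 7 3 4 1 2 5 6 9 / 6 2 9 7 8 5 4 3 1 / 2 8 4 3 5 7 1 9 6 / 3 5 7 9 6 1 8 4 2 / 9 1 6 8 2 4 7 5 3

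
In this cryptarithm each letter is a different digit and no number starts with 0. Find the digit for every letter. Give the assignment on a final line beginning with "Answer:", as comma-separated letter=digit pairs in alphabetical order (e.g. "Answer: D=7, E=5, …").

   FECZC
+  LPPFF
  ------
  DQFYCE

Step 1. [col 1: C + F ≡ E (mod 10)] F=8 is one option consistent with column 1 (C + F ≡ E (mod 10), carry-in 0) — take it, so F=8.
Step 2. [D] the sum has 6 digits but both addends have 5; that extra leading digit D is the final carry, namely 1 ⇒ D=1.
Step 3. [col 1: C + F ≡ E (mod 10)] E=3 is one option consistent with column 1 (C + F ≡ E (mod 10), carry-in 0) — take it. So E=3.
Step 4. [col 1: C + F ≡ E (mod 10)] from column 1 (F=8, E=3, carry-in 0, digits 1,3,8 already taken and all letters distinct): C must equal 5. So C=5.
Step 5. [col 2: Z + F ≡ C (mod 10)] column 2 reads Z+F+carry(1)=C with F=8, C=5; with digits 1,3,5,8 already taken and all letters distinct, the only value for Z is 6 ⇒ Z=6.
Step 6. [col 3: C + P ≡ Y (mod 10)] column 3: given C=5, carry-in 1, and digits 1,3,5,6,8 already taken and all letters distinct, C+P≡Y (mod 10) forces P=4. So P=4.
Step 7. [col 3: C + P ≡ Y (mod 10)] in column 3 we have C+P≡Y with carry-in 1; given C=5, P=4 and digits 1,3,4,5,6,8 already taken and all letters distinct, that pins Y to 0, so Y=0.
Step 8. [col 5: F + L ≡ Q (mod 10)] from column 5 (F=8, carry-in 0, digits 0,1,3,4,5,6,8 already taken and all letters distinct): Q must equal 7 ⇒ Q=7.
Step 9. [col 5: F + L ≡ Q (mod 10)] column 5 reads F+L+carry(0)=Q with F=8, Q=7; with digits 0,1,3,4,5,6,7,8 already taken and all letters distinct, the only value for L is 9, so L=9.

Answer: C=5, D=1, E=3, F=8, L=9, P=4, Q=7, Y=0, Z=6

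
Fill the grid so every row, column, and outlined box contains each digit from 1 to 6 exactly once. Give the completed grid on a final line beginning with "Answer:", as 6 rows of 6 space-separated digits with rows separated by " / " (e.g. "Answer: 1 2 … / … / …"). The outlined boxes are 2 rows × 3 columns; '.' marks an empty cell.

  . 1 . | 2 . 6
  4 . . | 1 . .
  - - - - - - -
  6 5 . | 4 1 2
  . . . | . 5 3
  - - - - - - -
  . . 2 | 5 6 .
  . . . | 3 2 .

Step 1. [r2c2∈{2,3,6}] row 2 places 2 nowhere but r2c2 ⇒ r2c2=2.
Step 2. [r4c2∈{4}] only 4 remains possible at r4c2, so r4c2=4.
Step 3. [r6c3∈{1,4,5,6}] across col 3, 4 lands solely at r6c3 ⇒ r6c3=4.
Step 4. [r6c1∈{1,5}] across row 6, 5 lands solely at r6c1. So r6c1=5.
Step 5. [r1c1∈{3}] r1c1 has the single candidate 3, so r1c1=3.
Step 6. [r5c1∈{1}] r5c1's peers cover all but 1 ⇒ r5c1=1.
Step 7. [r2c3∈{5,6}] across row 2, 6 lands solely at r2c3, so r2c3=6.
Step 8. [r4c4∈{6}] r4c4's peers cover all but 6. So r4c4=6.
Step 9. [r1c3∈{5}] r1c3's peers cover all but 5, so r1c3=5.
Step 10. [r1c5∈{4}] r1c5 is down to just 4, so r1c5=4.
Step 11. [r4c1∈{2}] only 2 remains possible at r4c1 ⇒ r4c1=2.
Step 12. [r6c6∈{1}] nothing but 1 survives at r6c6, so r6c6=1.
Step 13. [r5c6∈{4}] r5c6 has the single candidate 4, so r5c6=4.
Step 14. [r4c3∈{1}] r4c3 has the single candidate 1. So r4c3=1.
Step 15. [r3c3∈{3}] r3c3 is down to just 3 ⇒ r3c3=3.
Step 16. [r2c5∈{3}] r2c5 has the single candidate 3, so r2c5=3.
Step 17. [r2c6∈{5}] only 5 remains possible at r2c6. So r2c6=5.
Step 18. [r6c2∈{6}] only 6 remains possible at r6c2, so r6c2=6.
Step 19. [r5c2∈{3}] r5c2 is down to just 3. So r5c2=3.

Answer: 3 1 5 2 4 6 / 4 2 6 1 3 5 / 6 5 3 4 1 2 / 2 4 1 6 5 3 / 1 3 2 5 6 4 / 5 6 4 3 2 1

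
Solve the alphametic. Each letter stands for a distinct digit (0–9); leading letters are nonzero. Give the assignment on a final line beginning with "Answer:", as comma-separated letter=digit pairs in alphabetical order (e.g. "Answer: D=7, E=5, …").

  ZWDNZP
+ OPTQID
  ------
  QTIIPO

Step 1. [col 1: P + D ≡ O (mod 10)] no forcing yet in column 1 (carry-in 0); D=5 is free and consistent — try it. So D=5.
Step 2. [col 1: P + D ≡ O (mod 10)] several values work for P in column 1 (P + D ≡ O (mod 10), carry-in 0); try P=1 ⇒ P=1.
Step 3. [col 1: P + D ≡ O (mod 10)] column 1: given P=1, D=5, carry-in 0, and digits 1,5 already taken and all letters distinct, P+D≡O (mod 10) forces O=6 ⇒ O=6.
Step 4. [col 2: Z + I ≡ P (mod 10)] column 2 (Z + I ≡ P (mod 10), carry-in 0) doesn't pin I yet; pick I=9 and continue ⇒ I=9.
Step 5. [col 2: Z + I ≡ P (mod 10)] in column 2 we have Z+I≡P with carry-in 0; given I=9, P=1 and digits 1,5,6,9 already taken and all letters distinct, that pins Z to 2, so Z=2.
Step 6. [col 3: N + Q ≡ I (mod 10)] no forcing yet in column 3 (carry-in 1); Q=8 is free and consistent — try it. So Q=8.
Step 7. [col 3: N + Q ≡ I (mod 10)] from column 3 (Q=8, I=9, carry-in 1, digits 1,2,5,6,8,9 already taken and all letters distinct): N must equal 0, so N=0.
Step 8. [col 4: D + T ≡ I (mod 10)] in column 4 we have D+T≡I with carry-in 0; given D=5, I=9 and digits 0,1,2,5,6,8,9 already taken and all letters distinct, that pins T to 4 ⇒ T=4.
Step 9. [col 5: W + P ≡ T (mod 10)] in column 5 we have W+P≡T with carry-in 0; given P=1, T=4 and digits 0,1,2,4,5,6,8,9 already taken and all letters distinct, that pins W to 3 ⇒ W=3.

Answer: D=5, I=9, N=0, O=6, P=1, Q=8, T=4, W=3, Z=2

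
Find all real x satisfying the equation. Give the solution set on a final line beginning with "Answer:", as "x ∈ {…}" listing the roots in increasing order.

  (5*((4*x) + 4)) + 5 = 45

Step 1. [(5*((4*x) + 4)) + 5 = 45] peel the +5: subtract 5 from each side ⇒ sub: 5*((4*x) + 4) = 40.
Step 2. [5*((4*x) + 4) = 40] 5·(inner) — divide through by 5. So div: (4*x) + 4 = 8.
Step 3. [(4*x) + 4 = 8] +4 is outermost — subtract 4 both sides ⇒ sub: 4*x = 4.
Step 4. [4*x = 4] divide by the outer 4. So div: x = 1.

Answer: x ∈ {1}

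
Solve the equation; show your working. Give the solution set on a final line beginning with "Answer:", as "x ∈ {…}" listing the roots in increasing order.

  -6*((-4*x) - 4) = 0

Step 1. [-6*((-4*x) - 4) = 0] divide by the outer -6, so div: (-4*x) - 4 = 0.
Step 2. [(-4*x) - 4 = 0] peel the -4: add 4 from each side ⇒ sub: -4*x = 4.
Step 3. [-4*x = 4] divide by the outer -4 ⇒ div: x = -1.

Answer: x ∈ {-1}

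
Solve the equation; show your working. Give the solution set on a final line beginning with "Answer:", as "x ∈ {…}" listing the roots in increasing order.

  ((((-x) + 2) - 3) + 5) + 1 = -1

Step 1. [((((-x) + 2) - 3) + 5) + 1 = -1] 1 comes off first (subtract 1). So sub: (((-x) + 2) - 3) + 5 = -2.
Step 2. [(((-x) + 2) - 3) + 5 = -2] peel the +5: subtract 5 from each side, so sub: ((-x) + 2) - 3 = -7.
Step 3. [((-x) + 2) - 3 = -7] -3 is outermost — add 3 both sides ⇒ sub: (-x) + 2 = -4.
Step 4. [(-x) + 2 = -4] +2 is outermost — subtract 2 both sides, so sub: -x = -6.
Step 5. [-x = -6] LHS negated; negate both sides. So neg: x = 6.

Answer: x ∈ {6}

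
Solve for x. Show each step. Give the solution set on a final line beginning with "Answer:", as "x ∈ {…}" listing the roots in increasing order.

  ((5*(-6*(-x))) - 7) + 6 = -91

Step 1. [((5*(-6*(-x))) - 7) + 6 = -91] the outer +6 inverts by subtracting 6, so sub: (5*(-6*(-x))) - 7 = -97.
Step 2. [(5*(-6*(-x))) - 7 = -97] 7 comes off first (add 7), so sub: 5*(-6*(-x)) = -90.
Step 3. [5*(-6*(-x)) = -90] LHS = 5·(…); ÷5 both sides. So div: -6*(-x) = -18.
Step 4. [-6*(-x) = -18] leading coefficient -6: divide by -6, so div: -x = 3.
Step 5. [-x = 3] flip signs both sides. So neg: x = -3.

Answer: x ∈ {-3}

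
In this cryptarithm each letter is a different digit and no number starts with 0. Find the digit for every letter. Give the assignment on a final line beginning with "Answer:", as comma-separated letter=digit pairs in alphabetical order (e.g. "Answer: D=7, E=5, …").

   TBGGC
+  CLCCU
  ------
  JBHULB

Step 1. [col 1: C + U ≡ B (mod 10)] several values work for C in column 1 (C + U ≡ B (mod 10), carry-in 0); try C=6, so C=6.
Step 2. [col 1: C + U ≡ B (mod 10)] column 1 (C + U ≡ B (mod 10), carry-in 0) doesn't pin B yet; pick B=4 and continue, so B=4.
Step 3. [col 1: C + U ≡ B (mod 10)] from column 1 (C=6, B=4, carry-in 0, digits 4,6 already taken and all letters distinct): U must equal 8 ⇒ U=8.
Step 4. [J] adding two 5-digit numbers gives at most 5+1 digits, and here it does — J is that final carry and must be 1, so J=1.
Step 5. [col 2: G + C ≡ L (mod 10)] no forcing yet in column 2 (carry-in 1); L=9 is free and consistent — try it. So L=9.
Step 6. [col 2: G + C ≡ L (mod 10)] column 2 reads G+C+carry(1)=L with C=6, L=9; with digits 1,4,6,8,9 already taken and all letters distinct, the only value for G is 2 ⇒ G=2.
Step 7. [col 4: B + L ≡ H (mod 10)] in column 4 we have B+L≡H with carry-in 0; given B=4, L=9 and digits 1,2,4,6,8,9 already taken and all letters distinct, that pins H to 3 ⇒ H=3.
Step 8. [col 5: T + C ≡ B (mod 10)] column 5: given C=6, B=4, carry-in 1, and digits 1,2,3,4,6,8,9 already taken and all letters distinct, T+C≡B (mod 10) forces T=7. So T=7.

Answer: B=4, C=6, G=2, H=3, J=1, L=9, T=7, U=8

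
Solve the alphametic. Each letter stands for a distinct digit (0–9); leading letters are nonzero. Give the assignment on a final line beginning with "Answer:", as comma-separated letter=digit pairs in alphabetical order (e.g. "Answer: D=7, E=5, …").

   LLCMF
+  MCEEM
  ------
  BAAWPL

Step 1. [col 1: F + M ≡ L (mod 10)] column 1 (F + M ≡ L (mod 10), carry-in 0) doesn't pin L yet; pick L=7 and continue, so L=7.
Step 2. [B] the sum has 6 digits but both addends have 5; that extra leading digit B is the final carry, namely 1. So B=1.
Step 3. [col 1: F + M ≡ L (mod 10)] column 1 (F + M ≡ L (mod 10), carry-in 0) doesn't pin M yet; pick M=2 and continue, so M=2.
Step 4. [col 1: F + M ≡ L (mod 10)] in column 1 we have F+M≡L with carry-in 0; given M=2, L=7 and digits 1,2,7 already taken and all letters distinct, that pins F to 5. So F=5.
Step 5. [col 2: M + E ≡ P (mod 10)] E=6 is one option consistent with column 2 (M + E ≡ P (mod 10), carry-in 0) — take it, so E=6.
Step 6. [col 2: M + E ≡ P (mod 10)] column 2 reads M+E+carry(0)=P with M=2, E=6; with digits 1,2,5,6,7 already taken and all letters distinct, the only value for P is 8, so P=8.
Step 7. [col 3: C + E ≡ W (mod 10)] column 3 (C + E ≡ W (mod 10), carry-in 0) doesn't pin C yet; pick C=3 and continue, so C=3.
Step 8. [col 3: C + E ≡ W (mod 10)] from column 3 (C=3, E=6, carry-in 0, digits 1,2,3,5,6,7,8 already taken and all letters distinct): W must equal 9 ⇒ W=9.
Step 9. [col 4: L + C ≡ A (mod 10)] in column 4 we have L+C≡A with carry-in 0; given L=7, C=3 and digits 1,2,3,5,6,7,8,9 already taken and all letters distinct, that pins A to 0 ⇒ A=0.

Answer: A=0, B=1, C=3, E=6, F=5, L=7, M=2, P=8, W=9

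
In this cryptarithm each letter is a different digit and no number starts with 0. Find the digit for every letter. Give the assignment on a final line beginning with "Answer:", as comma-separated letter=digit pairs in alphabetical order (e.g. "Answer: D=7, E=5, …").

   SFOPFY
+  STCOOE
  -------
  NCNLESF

Step 1. [N] N is the leading digit of a 7-digit sum of two 6-digit numbers; the final carry is exactly 1. So N=1.
Step 2. [col 1: Y + E ≡ F (mod 10)] several values work for F in column 1 (Y + E ≡ F (mod 10), carry-in 0); try F=4. So F=4.
Step 3. [col 1: Y + E ≡ F (mod 10)] no forcing yet in column 1 (carry-in 0); Y=9 is free and consistent — try it ⇒ Y=9.
Step 4. [col 1: Y + E ≡ F (mod 10)] column 1 reads Y+E+carry(0)=F with Y=9, F=4; with digits 1,4,9 already taken and all letters distinct, the only value for E is 5. So E=5.
Step 5. [col 2: F + O ≡ S (mod 10)] no forcing yet in column 2 (carry-in 1); O=3 is free and consistent — try it ⇒ O=3.
Step 6. [col 2: F + O ≡ S (mod 10)] column 2 reads F+O+carry(1)=S with F=4, O=3; with digits 1,3,4,5,9 already taken and all letters distinct, the only value for S is 8 ⇒ S=8.
Step 7. [col 3: P + O ≡ E (mod 10)] in column 3 we have P+O≡E with carry-in 0; given O=3, E=5 and digits 1,3,4,5,8,9 already taken and all letters distinct, that pins P to 2, so P=2.
Step 8. [col 4: O + C ≡ L (mod 10)] from column 4 (O=3, carry-in 0, digits 1,2,3,4,5,8,9 already taken and all letters distinct): L must equal 0, so L=0.
Step 9. [col 4: O + C ≡ L (mod 10)] column 4 reads O+C+carry(0)=L with O=3, L=0; with digits 0,1,2,3,4,5,8,9 already taken and all letters distinct, the only value for C is 7 ⇒ C=7.
Step 10. [col 5: F + T ≡ N (mod 10)] column 5 reads F+T+carry(1)=N with F=4, N=1; with digits 0,1,2,3,4,5,7,8,9 already taken and all letters distinct, the only value for T is 6, so T=6.

Answer: C=7, E=5, F=4, L=0, N=1, O=3, P=2, S=8, T=6, Y=9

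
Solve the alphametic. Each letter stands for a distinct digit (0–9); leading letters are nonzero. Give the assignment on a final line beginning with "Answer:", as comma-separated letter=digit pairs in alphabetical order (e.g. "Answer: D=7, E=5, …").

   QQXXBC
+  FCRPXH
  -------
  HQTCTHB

Step 1. [col 1: C + H ≡ B (mod 10)] no forcing yet in column 1 (carry-in 0); C=3 is free and consistent — try it, so C=3.
Step 2. [col 1: C + H ≡ B (mod 10)] several values work for H in column 1 (C + H ≡ B (mod 10), carry-in 0); try H=1 ⇒ H=1.
Step 3. [col 1: C + H ≡ B (mod 10)] from column 1 (C=3, H=1, carry-in 0, digits 1,3 already taken and all letters distinct): B must equal 4. So B=4.
Step 4. [col 2: B + X ≡ H (mod 10)] column 2: given B=4, H=1, carry-in 0, and digits 1,3,4 already taken and all letters distinct, B+X≡H (mod 10) forces X=7 ⇒ X=7.
Step 5. [col 3: X + P ≡ T (mod 10)] P=2 is one option consistent with column 3 (X + P ≡ T (mod 10), carry-in 1) — take it, so P=2.
Step 6. [col 3: X + P ≡ T (mod 10)] in column 3 we have X+P≡T with carry-in 1; given X=7, P=2 and digits 1,2,3,4,7 already taken and all letters distinct, that pins T to 0. So T=0.
Step 7. [col 4: X + R ≡ C (mod 10)] column 4: given X=7, C=3, carry-in 1, and digits 0,1,2,3,4,7 already taken and all letters distinct, X+R≡C (mod 10) forces R=5. So R=5.
Step 8. [col 5: Q + C ≡ T (mod 10)] from column 5 (C=3, T=0, carry-in 1, digits 0,1,2,3,4,5,7 already taken and all letters distinct): Q must equal 6 ⇒ Q=6.
Step 9. [col 6: Q + F ≡ Q (mod 10)] from column 6 (Q=6, carry-in 1, digits 0,1,2,3,4,5,6,7 already taken and all letters distinct): F must equal 9 ⇒ F=9.

Answer: B=4, C=3, F=9, H=1, P=2, Q=6, R=5, T=0, X=7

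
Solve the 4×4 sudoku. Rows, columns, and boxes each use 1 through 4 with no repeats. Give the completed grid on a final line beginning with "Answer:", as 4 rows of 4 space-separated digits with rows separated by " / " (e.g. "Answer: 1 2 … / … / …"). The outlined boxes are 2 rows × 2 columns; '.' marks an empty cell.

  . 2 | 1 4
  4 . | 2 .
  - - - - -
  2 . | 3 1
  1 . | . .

Step 1. [r4c2∈{3,4}] across row 4, 3 lands solely at r4c2, so r4c2=3.
Step 2. [r3c2∈{4}] r3c2's peers cover all but 4. So r3c2=4.
Step 3. [r4c3∈{4}] r4c3 has the single candidate 4, so r4c3=4.
Step 4. [r2c2∈{1}] nothing but 1 survives at r2c2, so r2c2=1.
Step 5. [r2c4∈{3}] r2c4 has the single candidate 3. So r2c4=3.
Step 6. [r4c4∈{2}] r4c4 is down to just 2 ⇒ r4c4=2.
Step 7. [r1c1∈{3}] r1c1 is down to just 3, so r1c1=3.

Answer: 3 2 1 4 / 4 1 2 3 / 2 4 3 1 / 1 3 4 2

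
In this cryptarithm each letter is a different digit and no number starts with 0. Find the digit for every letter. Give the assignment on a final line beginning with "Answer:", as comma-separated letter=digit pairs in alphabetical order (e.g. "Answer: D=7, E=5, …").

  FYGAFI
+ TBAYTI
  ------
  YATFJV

Step 1. [col 1: I + I ≡ V (mod 10)] no forcing yet in column 1 (carry-in 0); V=0 is free and consistent — try it. So V=0.
Step 2. [col 1: I + I ≡ V (mod 10)] in column 1 we have I+I≡V with carry-in 0; given V=0 and digits 0 already taken and all letters distinct, that pins I to 5, so I=5.
Step 3. [col 2: F + T ≡ J (mod 10)] several values work for T in column 2 (F + T ≡ J (mod 10), carry-in 1); try T=2. So T=2.
Step 4. [col 2: F + T ≡ J (mod 10)] J=7 is one option consistent with column 2 (F + T ≡ J (mod 10), carry-in 1) — take it. So J=7.
Step 5. [col 2: F + T ≡ J (mod 10)] in column 2 we have F+T≡J with carry-in 1; given T=2, J=7 and digits 0,2,5,7 already taken and all letters distinct, that pins F to 4. So F=4.
Step 6. [col 3: A + Y ≡ F (mod 10)] several values work for A in column 3 (A + Y ≡ F (mod 10), carry-in 0); try A=8, so A=8.
Step 7. [col 3: A + Y ≡ F (mod 10)] column 3 reads A+Y+carry(0)=F with A=8, F=4; with digits 0,2,4,5,7,8 already taken and all letters distinct, the only value for Y is 6 ⇒ Y=6.
Step 8. [col 4: G + A ≡ T (mod 10)] in column 4 we have G+A≡T with carry-in 1; given A=8, T=2 and digits 0,2,4,5,6,7,8 already taken and all letters distinct, that pins G to 3, so G=3.
Step 9. [col 5: Y + B ≡ A (mod 10)] column 5: given Y=6, A=8, carry-in 1, and digits 0,2,3,4,5,6,7,8 already taken and all letters distinct, Y+B≡A (mod 10) forces B=1, so B=1.

Answer: A=8, B=1, F=4, G=3, I=5, J=7, T=2, V=0, Y=6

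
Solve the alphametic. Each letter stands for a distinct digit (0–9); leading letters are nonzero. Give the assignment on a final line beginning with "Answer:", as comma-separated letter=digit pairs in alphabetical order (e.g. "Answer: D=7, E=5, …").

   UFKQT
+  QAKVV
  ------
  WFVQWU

Step 1. [col 1: T + V ≡ U (mod 10)] no forcing yet in column 1 (carry-in 0); V=4 is free and consistent — try it. So V=4.
Step 2. [W] W is the leading digit of a 6-digit sum of two 5-digit numbers; the final carry is exactly 1 ⇒ W=1.
Step 3. [col 1: T + V ≡ U (mod 10)] no forcing yet in column 1 (carry-in 0); T=2 is free and consistent — try it. So T=2.
Step 4. [col 1: T + V ≡ U (mod 10)] column 1 reads T+V+carry(0)=U with T=2, V=4; with digits 1,2,4 already taken and all letters distinct, the only value for U is 6, so U=6.
Step 5. [col 2: Q + V ≡ W (mod 10)] in column 2 we have Q+V≡W with carry-in 0; given V=4, W=1 and digits 1,2,4,6 already taken and all letters distinct, that pins Q to 7 ⇒ Q=7.
Step 6. [col 3: K + K ≡ Q (mod 10)] no forcing yet in column 3 (carry-in 1); K=8 is free and consistent — try it ⇒ K=8.
Step 7. [col 4: F + A ≡ V (mod 10)] no forcing yet in column 4 (carry-in 1); F=3 is free and consistent — try it, so F=3.
Step 8. [col 4: F + A ≡ V (mod 10)] column 4: given F=3, V=4, carry-in 1, and digits 1,2,3,4,6,7,8 already taken and all letters distinct, F+A≡V (mod 10) forces A=0. So A=0.

Answer: A=0, F=3, K=8, Q=7, T=2, U=6, V=4, W=1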